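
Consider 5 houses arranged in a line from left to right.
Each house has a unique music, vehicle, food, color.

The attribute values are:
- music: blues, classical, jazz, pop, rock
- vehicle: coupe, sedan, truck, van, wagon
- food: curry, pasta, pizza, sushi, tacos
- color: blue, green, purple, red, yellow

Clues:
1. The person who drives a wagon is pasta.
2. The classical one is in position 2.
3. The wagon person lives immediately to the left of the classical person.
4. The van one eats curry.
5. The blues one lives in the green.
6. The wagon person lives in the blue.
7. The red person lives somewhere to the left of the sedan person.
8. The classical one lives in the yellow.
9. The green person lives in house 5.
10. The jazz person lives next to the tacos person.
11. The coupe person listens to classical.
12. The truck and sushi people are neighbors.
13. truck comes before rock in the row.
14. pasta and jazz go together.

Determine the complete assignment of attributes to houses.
Solution:

House | Music | Vehicle | Food | Color
--------------------------------------
  1   | jazz | wagon | pasta | blue
  2   | classical | coupe | tacos | yellow
  3   | pop | truck | pizza | red
  4   | rock | sedan | sushi | purple
  5   | blues | van | curry | green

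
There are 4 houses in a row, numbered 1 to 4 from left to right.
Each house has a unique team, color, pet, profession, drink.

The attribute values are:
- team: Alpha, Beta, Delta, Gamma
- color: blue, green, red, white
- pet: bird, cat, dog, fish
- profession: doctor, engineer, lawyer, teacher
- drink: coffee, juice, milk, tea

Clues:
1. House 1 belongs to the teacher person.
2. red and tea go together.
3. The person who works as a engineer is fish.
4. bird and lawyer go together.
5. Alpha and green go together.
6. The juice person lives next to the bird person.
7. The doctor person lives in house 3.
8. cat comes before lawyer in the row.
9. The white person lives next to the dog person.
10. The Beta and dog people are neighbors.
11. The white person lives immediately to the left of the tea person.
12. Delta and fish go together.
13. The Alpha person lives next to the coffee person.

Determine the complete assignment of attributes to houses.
Solution:

House | Team | Color | Pet | Profession | Drink
-----------------------------------------------
  1   | Alpha | green | cat | teacher | juice
  2   | Beta | white | bird | lawyer | coffee
  3   | Gamma | red | dog | doctor | tea
  4   | Delta | blue | fish | engineer | milk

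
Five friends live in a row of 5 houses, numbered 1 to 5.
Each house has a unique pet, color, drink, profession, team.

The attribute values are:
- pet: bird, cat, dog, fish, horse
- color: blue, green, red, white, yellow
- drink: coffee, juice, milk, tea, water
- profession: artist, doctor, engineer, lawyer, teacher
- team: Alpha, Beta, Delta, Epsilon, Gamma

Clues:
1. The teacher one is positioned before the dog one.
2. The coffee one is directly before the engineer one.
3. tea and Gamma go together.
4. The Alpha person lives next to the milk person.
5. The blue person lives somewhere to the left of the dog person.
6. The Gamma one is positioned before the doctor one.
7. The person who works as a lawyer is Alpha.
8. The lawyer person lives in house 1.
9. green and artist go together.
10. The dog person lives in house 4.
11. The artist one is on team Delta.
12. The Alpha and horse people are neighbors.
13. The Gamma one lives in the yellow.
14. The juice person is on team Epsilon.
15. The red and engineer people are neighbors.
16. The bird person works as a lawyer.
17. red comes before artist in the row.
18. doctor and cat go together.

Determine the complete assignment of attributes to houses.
Solution:

House | Pet | Color | Drink | Profession | Team
-----------------------------------------------
  1   | bird | red | coffee | lawyer | Alpha
  2   | horse | blue | milk | engineer | Beta
  3   | fish | yellow | tea | teacher | Gamma
  4   | dog | green | water | artist | Delta
  5   | cat | white | juice | doctor | Epsilon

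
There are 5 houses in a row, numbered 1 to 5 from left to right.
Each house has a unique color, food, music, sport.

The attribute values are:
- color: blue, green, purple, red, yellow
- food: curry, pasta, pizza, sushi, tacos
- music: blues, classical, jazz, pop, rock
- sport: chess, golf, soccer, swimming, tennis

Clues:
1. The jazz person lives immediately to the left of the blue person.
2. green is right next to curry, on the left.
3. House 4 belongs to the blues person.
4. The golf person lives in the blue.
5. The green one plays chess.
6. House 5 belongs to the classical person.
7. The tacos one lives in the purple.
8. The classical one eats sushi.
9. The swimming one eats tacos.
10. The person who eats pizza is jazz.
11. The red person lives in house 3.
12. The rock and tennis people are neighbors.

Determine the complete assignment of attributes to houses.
Solution:

House | Color | Food | Music | Sport
------------------------------------
  1   | green | pizza | jazz | chess
  2   | blue | curry | rock | golf
  3   | red | pasta | pop | tennis
  4   | purple | tacos | blues | swimming
  5   | yellow | sushi | classical | soccer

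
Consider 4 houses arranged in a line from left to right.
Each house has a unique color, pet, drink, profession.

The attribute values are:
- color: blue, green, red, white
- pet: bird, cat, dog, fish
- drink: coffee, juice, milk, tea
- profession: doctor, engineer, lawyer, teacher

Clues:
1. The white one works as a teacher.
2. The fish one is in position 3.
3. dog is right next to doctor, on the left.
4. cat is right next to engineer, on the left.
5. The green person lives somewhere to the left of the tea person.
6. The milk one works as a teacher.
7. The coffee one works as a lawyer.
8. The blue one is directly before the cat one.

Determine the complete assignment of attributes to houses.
Solution:

House | Color | Pet | Drink | Profession
----------------------------------------
  1   | blue | dog | coffee | lawyer
  2   | green | cat | juice | doctor
  3   | red | fish | tea | engineer
  4   | white | bird | milk | teacher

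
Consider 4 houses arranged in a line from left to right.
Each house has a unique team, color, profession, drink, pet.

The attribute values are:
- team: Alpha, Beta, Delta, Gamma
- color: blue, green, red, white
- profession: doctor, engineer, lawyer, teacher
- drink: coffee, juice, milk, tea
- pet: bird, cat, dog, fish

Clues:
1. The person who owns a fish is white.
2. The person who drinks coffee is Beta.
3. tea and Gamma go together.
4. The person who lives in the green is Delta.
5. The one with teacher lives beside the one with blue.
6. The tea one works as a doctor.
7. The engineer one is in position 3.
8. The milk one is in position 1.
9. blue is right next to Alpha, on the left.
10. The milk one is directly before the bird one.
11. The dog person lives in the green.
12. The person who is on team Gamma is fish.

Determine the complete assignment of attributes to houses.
Solution:

House | Team | Color | Profession | Drink | Pet
-----------------------------------------------
  1   | Delta | green | teacher | milk | dog
  2   | Beta | blue | lawyer | coffee | bird
  3   | Alpha | red | engineer | juice | cat
  4   | Gamma | white | doctor | tea | fish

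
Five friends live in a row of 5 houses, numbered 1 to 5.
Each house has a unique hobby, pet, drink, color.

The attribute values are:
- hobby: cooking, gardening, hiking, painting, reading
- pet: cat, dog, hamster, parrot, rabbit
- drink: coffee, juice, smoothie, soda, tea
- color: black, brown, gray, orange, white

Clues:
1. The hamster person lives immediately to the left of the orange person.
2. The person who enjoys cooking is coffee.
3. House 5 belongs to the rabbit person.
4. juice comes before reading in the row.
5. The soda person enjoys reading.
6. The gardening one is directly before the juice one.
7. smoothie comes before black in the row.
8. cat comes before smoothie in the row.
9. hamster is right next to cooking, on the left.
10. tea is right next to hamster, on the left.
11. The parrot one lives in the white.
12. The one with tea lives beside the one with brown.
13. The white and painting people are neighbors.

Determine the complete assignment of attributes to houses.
Solution:

House | Hobby | Pet | Drink | Color
-----------------------------------
  1   | gardening | parrot | tea | white
  2   | painting | hamster | juice | brown
  3   | cooking | cat | coffee | orange
  4   | hiking | dog | smoothie | gray
  5   | reading | rabbit | soda | black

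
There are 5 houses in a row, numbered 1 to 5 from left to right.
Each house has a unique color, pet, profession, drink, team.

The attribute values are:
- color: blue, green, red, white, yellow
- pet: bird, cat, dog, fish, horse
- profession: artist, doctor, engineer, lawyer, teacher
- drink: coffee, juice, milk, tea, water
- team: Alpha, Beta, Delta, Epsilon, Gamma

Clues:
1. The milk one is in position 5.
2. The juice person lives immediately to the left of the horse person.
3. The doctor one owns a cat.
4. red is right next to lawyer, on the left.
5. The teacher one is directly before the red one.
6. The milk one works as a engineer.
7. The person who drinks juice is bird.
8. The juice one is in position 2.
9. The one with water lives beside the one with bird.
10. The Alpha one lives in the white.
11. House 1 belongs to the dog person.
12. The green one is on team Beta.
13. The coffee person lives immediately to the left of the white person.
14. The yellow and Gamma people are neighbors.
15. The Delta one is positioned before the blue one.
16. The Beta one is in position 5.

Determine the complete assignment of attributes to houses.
Solution:

House | Color | Pet | Profession | Drink | Team
-----------------------------------------------
  1   | yellow | dog | teacher | water | Delta
  2   | red | bird | artist | juice | Gamma
  3   | blue | horse | lawyer | coffee | Epsilon
  4   | white | cat | doctor | tea | Alpha
  5   | green | fish | engineer | milk | Beta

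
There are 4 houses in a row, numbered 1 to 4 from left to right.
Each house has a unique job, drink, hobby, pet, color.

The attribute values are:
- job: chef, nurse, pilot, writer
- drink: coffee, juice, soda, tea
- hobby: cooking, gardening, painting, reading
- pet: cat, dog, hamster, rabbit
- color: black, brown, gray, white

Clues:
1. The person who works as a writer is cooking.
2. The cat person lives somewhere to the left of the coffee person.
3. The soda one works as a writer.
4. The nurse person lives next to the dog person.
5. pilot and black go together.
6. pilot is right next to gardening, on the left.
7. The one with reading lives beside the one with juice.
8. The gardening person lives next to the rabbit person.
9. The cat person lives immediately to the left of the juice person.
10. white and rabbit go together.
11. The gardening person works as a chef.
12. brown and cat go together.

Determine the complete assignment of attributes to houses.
Solution:

House | Job | Drink | Hobby | Pet | Color
-----------------------------------------
  1   | nurse | tea | reading | cat | brown
  2   | pilot | juice | painting | dog | black
  3   | chef | coffee | gardening | hamster | gray
  4   | writer | soda | cooking | rabbit | white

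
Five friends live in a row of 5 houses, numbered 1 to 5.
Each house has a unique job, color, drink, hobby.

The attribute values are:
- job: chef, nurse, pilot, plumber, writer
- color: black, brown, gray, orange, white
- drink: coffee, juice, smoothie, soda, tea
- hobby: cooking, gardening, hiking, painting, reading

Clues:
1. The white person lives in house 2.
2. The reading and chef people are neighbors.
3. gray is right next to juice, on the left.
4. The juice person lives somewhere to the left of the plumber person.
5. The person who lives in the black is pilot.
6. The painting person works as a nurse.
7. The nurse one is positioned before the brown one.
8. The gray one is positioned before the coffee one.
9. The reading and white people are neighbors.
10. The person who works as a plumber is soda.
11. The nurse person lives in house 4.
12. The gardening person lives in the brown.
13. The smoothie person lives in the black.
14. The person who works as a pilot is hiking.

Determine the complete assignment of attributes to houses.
Solution:

House | Job | Color | Drink | Hobby
-----------------------------------
  1   | writer | gray | tea | reading
  2   | chef | white | juice | cooking
  3   | pilot | black | smoothie | hiking
  4   | nurse | orange | coffee | painting
  5   | plumber | brown | soda | gardening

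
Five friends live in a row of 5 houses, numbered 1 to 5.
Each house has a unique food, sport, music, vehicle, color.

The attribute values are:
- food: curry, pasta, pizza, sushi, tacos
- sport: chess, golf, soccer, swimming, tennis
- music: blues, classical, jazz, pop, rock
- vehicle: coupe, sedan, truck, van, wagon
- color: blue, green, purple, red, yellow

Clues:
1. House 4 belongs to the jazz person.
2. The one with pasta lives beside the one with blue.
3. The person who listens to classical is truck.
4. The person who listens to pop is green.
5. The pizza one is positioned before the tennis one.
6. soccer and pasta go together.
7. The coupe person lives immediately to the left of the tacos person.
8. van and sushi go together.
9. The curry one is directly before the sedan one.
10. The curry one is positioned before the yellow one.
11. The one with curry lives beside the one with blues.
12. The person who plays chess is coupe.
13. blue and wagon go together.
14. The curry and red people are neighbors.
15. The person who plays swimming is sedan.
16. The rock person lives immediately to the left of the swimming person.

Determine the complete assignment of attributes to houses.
Solution:

House | Food | Sport | Music | Vehicle | Color
----------------------------------------------
  1   | curry | chess | rock | coupe | purple
  2   | tacos | swimming | blues | sedan | red
  3   | pasta | soccer | classical | truck | yellow
  4   | pizza | golf | jazz | wagon | blue
  5   | sushi | tennis | pop | van | green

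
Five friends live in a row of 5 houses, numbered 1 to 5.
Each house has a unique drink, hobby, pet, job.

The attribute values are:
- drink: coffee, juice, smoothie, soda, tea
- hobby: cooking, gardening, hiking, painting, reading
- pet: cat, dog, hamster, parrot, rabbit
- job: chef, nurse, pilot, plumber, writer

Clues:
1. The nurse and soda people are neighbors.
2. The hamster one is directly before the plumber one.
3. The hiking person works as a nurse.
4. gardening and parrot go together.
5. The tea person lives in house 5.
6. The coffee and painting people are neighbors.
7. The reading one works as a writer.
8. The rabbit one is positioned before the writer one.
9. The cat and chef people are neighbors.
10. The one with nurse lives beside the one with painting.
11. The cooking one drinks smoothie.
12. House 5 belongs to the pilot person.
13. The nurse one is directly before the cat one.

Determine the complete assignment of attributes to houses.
Solution:

House | Drink | Hobby | Pet | Job
---------------------------------
  1   | coffee | hiking | hamster | nurse
  2   | soda | painting | cat | plumber
  3   | smoothie | cooking | rabbit | chef
  4   | juice | reading | dog | writer
  5   | tea | gardening | parrot | pilot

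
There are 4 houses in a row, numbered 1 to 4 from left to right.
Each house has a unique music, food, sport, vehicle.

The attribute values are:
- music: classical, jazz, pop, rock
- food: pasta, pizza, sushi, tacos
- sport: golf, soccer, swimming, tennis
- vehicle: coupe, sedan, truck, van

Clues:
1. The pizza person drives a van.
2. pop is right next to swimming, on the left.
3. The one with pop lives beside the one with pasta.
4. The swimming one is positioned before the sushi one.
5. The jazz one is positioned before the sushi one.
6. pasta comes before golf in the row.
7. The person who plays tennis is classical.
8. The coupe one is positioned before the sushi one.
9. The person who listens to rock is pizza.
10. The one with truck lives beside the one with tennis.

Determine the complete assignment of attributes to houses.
Solution:

House | Music | Food | Sport | Vehicle
--------------------------------------
  1   | pop | tacos | soccer | coupe
  2   | jazz | pasta | swimming | truck
  3   | classical | sushi | tennis | sedan
  4   | rock | pizza | golf | van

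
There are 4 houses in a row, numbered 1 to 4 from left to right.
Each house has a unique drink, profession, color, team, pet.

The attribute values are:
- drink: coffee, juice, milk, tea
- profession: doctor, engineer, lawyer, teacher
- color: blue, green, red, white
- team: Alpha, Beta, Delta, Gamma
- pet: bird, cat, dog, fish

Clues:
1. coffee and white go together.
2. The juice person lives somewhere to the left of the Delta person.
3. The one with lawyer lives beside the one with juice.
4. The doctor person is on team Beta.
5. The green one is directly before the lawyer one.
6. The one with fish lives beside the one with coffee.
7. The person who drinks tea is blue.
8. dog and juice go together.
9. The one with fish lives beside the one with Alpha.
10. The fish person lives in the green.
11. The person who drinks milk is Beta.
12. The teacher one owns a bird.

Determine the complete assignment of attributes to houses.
Solution:

House | Drink | Profession | Color | Team | Pet
-----------------------------------------------
  1   | milk | doctor | green | Beta | fish
  2   | coffee | lawyer | white | Alpha | cat
  3   | juice | engineer | red | Gamma | dog
  4   | tea | teacher | blue | Delta | bird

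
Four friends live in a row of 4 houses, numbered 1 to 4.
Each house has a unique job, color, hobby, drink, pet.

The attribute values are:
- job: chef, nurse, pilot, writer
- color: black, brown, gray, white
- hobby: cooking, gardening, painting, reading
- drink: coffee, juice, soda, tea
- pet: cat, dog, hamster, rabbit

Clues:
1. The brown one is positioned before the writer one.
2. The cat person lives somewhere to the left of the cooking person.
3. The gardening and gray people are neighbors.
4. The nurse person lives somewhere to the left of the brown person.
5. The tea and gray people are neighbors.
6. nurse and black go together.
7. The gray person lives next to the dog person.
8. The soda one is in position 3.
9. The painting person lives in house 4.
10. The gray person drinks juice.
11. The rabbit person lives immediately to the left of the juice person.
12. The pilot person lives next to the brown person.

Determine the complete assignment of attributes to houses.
Solution:

House | Job | Color | Hobby | Drink | Pet
-----------------------------------------
  1   | nurse | black | gardening | tea | rabbit
  2   | pilot | gray | reading | juice | cat
  3   | chef | brown | cooking | soda | dog
  4   | writer | white | painting | coffee | hamster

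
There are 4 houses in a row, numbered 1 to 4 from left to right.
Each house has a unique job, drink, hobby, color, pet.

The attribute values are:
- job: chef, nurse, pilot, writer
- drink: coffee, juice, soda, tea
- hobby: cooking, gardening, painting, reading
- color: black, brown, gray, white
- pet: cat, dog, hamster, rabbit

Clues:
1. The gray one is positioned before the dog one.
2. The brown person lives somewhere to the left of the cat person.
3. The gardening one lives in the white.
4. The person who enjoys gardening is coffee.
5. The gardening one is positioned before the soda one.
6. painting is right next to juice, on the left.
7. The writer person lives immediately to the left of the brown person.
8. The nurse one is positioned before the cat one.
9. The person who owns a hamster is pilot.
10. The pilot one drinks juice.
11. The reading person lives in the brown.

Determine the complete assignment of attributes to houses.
Solution:

House | Job | Drink | Hobby | Color | Pet
-----------------------------------------
  1   | writer | tea | painting | gray | rabbit
  2   | pilot | juice | reading | brown | hamster
  3   | nurse | coffee | gardening | white | dog
  4   | chef | soda | cooking | black | cat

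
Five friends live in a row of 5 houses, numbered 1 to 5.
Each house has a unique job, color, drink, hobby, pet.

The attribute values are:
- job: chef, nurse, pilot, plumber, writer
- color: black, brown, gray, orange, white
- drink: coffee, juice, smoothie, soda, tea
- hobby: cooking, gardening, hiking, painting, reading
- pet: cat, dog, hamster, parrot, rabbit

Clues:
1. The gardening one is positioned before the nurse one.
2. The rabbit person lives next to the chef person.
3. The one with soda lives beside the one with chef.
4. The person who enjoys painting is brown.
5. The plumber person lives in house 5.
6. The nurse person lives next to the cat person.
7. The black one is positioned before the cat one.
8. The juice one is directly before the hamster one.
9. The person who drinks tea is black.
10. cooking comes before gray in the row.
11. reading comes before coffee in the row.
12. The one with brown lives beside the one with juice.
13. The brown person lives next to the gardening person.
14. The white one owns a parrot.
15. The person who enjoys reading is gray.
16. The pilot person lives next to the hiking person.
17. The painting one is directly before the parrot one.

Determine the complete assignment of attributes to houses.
Solution:

House | Job | Color | Drink | Hobby | Pet
-----------------------------------------
  1   | writer | brown | soda | painting | rabbit
  2   | chef | white | juice | gardening | parrot
  3   | nurse | black | tea | cooking | hamster
  4   | pilot | gray | smoothie | reading | cat
  5   | plumber | orange | coffee | hiking | dog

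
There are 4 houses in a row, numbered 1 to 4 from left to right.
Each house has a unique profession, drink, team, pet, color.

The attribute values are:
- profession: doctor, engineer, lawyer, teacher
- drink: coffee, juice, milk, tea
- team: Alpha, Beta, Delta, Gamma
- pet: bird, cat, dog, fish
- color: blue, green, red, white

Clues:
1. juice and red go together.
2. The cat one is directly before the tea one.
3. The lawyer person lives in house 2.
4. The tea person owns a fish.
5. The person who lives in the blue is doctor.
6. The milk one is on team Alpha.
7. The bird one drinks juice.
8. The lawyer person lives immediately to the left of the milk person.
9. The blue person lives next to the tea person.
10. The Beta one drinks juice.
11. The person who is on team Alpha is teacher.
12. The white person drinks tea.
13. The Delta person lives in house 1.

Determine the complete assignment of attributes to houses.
Solution:

House | Profession | Drink | Team | Pet | Color
-----------------------------------------------
  1   | doctor | coffee | Delta | cat | blue
  2   | lawyer | tea | Gamma | fish | white
  3   | teacher | milk | Alpha | dog | green
  4   | engineer | juice | Beta | bird | red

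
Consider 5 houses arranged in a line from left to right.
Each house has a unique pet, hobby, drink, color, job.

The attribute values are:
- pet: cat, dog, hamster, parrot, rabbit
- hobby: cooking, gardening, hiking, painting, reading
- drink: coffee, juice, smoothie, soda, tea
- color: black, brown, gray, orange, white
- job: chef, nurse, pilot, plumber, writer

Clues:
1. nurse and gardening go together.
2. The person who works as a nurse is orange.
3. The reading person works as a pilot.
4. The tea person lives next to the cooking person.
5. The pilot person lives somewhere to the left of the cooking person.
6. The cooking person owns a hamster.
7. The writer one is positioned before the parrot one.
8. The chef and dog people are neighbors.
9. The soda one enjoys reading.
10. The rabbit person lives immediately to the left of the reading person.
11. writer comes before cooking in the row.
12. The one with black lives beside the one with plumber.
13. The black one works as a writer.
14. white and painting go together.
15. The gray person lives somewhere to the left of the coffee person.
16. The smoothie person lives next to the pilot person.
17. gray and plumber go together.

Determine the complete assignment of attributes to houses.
Solution:

House | Pet | Hobby | Drink | Color | Job
-----------------------------------------
  1   | rabbit | painting | smoothie | white | chef
  2   | dog | reading | soda | brown | pilot
  3   | cat | hiking | tea | black | writer
  4   | hamster | cooking | juice | gray | plumber
  5   | parrot | gardening | coffee | orange | nurse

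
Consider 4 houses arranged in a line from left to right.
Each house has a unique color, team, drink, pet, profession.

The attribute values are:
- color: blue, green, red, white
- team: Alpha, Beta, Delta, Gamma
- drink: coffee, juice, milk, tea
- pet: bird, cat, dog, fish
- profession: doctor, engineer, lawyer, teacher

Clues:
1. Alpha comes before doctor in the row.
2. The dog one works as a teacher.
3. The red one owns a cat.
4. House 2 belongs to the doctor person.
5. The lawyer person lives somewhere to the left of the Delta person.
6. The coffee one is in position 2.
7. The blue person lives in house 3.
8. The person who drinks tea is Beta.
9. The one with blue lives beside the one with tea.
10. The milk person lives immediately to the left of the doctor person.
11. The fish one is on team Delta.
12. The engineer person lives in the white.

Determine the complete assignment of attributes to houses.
Solution:

House | Color | Team | Drink | Pet | Profession
-----------------------------------------------
  1   | red | Alpha | milk | cat | lawyer
  2   | green | Delta | coffee | fish | doctor
  3   | blue | Gamma | juice | dog | teacher
  4   | white | Beta | tea | bird | engineer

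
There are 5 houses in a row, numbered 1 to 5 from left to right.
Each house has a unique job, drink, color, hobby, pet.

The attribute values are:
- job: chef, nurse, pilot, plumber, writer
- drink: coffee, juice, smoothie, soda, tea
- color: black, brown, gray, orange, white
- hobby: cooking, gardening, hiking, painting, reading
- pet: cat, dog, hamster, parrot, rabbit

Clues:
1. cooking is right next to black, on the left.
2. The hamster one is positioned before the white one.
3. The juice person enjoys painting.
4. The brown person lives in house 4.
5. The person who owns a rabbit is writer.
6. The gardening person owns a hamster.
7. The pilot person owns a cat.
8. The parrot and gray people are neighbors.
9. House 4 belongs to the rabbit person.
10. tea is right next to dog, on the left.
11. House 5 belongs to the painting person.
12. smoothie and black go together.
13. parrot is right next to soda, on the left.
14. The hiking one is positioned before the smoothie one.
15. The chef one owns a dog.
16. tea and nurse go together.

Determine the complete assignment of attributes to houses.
Solution:

House | Job | Drink | Color | Hobby | Pet
-----------------------------------------
  1   | nurse | tea | orange | hiking | parrot
  2   | chef | soda | gray | cooking | dog
  3   | plumber | smoothie | black | gardening | hamster
  4   | writer | coffee | brown | reading | rabbit
  5   | pilot | juice | white | painting | cat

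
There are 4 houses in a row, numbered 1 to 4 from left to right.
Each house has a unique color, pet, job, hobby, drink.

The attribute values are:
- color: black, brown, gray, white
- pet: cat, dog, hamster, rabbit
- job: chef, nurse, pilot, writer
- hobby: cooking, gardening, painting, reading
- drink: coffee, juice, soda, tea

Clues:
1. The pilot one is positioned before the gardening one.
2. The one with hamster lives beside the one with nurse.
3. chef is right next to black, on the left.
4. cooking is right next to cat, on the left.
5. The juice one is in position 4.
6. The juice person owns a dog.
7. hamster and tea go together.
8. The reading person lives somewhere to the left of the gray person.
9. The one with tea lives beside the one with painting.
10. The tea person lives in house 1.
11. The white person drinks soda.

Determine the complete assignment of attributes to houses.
Solution:

House | Color | Pet | Job | Hobby | Drink
-----------------------------------------
  1   | brown | hamster | chef | cooking | tea
  2   | black | cat | nurse | painting | coffee
  3   | white | rabbit | pilot | reading | soda
  4   | gray | dog | writer | gardening | juice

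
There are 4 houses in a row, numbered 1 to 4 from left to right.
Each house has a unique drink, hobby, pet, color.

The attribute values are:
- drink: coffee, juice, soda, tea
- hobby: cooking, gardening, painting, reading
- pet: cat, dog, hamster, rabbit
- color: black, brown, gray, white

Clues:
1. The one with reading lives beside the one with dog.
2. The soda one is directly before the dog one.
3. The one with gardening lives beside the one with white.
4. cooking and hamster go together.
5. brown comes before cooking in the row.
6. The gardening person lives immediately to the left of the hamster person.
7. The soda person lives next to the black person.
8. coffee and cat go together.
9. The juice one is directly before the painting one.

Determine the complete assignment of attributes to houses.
Solution:

House | Drink | Hobby | Pet | Color
-----------------------------------
  1   | soda | reading | rabbit | brown
  2   | tea | gardening | dog | black
  3   | juice | cooking | hamster | white
  4   | coffee | painting | cat | gray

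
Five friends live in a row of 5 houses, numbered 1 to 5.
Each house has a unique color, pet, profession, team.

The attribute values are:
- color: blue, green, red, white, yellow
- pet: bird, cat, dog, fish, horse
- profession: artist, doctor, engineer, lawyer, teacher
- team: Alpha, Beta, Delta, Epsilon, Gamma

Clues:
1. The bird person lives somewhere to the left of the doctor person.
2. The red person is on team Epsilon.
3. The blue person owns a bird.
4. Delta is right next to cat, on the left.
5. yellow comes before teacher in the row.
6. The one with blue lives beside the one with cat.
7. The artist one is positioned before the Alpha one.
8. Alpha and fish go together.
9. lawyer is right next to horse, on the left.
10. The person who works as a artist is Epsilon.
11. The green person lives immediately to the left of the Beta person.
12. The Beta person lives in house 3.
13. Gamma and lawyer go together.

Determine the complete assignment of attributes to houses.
Solution:

House | Color | Pet | Profession | Team
---------------------------------------
  1   | blue | bird | engineer | Delta
  2   | green | cat | lawyer | Gamma
  3   | yellow | horse | doctor | Beta
  4   | red | dog | artist | Epsilon
  5   | white | fish | teacher | Alpha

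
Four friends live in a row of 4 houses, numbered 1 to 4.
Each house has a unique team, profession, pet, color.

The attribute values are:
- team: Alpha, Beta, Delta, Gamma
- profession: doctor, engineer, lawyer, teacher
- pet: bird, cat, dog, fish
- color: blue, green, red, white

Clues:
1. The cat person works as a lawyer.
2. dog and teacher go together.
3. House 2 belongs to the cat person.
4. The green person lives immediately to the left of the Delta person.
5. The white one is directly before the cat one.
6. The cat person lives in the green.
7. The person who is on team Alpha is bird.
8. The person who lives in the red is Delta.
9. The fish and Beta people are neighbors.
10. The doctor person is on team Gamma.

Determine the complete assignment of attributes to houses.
Solution:

House | Team | Profession | Pet | Color
---------------------------------------
  1   | Gamma | doctor | fish | white
  2   | Beta | lawyer | cat | green
  3   | Delta | teacher | dog | red
  4   | Alpha | engineer | bird | blue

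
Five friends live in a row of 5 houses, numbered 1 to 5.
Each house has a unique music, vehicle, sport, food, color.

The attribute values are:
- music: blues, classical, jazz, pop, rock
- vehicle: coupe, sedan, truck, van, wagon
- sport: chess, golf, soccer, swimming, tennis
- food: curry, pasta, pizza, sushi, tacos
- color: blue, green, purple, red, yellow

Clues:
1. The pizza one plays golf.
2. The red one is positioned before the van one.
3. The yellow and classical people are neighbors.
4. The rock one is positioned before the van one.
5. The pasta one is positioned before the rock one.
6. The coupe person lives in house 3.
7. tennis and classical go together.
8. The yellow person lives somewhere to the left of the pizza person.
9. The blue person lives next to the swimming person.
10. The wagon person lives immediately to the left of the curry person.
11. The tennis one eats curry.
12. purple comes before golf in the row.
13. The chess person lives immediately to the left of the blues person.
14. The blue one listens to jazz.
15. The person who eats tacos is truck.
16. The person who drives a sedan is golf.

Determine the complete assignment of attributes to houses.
Solution:

House | Music | Vehicle | Sport | Food | Color
----------------------------------------------
  1   | jazz | truck | chess | tacos | blue
  2   | blues | wagon | swimming | pasta | yellow
  3   | classical | coupe | tennis | curry | purple
  4   | rock | sedan | golf | pizza | red
  5   | pop | van | soccer | sushi | green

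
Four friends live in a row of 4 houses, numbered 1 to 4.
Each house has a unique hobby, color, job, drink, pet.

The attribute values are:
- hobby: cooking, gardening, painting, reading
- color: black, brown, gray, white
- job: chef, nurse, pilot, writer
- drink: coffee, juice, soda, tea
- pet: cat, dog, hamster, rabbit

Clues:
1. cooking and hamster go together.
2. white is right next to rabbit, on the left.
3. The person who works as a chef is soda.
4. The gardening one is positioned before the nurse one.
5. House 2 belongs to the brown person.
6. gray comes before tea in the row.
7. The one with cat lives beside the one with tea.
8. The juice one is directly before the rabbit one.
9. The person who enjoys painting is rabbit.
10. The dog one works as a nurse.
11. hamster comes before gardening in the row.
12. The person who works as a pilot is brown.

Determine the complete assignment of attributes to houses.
Solution:

House | Hobby | Color | Job | Drink | Pet
-----------------------------------------
  1   | cooking | white | writer | juice | hamster
  2   | painting | brown | pilot | coffee | rabbit
  3   | gardening | gray | chef | soda | cat
  4   | reading | black | nurse | tea | dog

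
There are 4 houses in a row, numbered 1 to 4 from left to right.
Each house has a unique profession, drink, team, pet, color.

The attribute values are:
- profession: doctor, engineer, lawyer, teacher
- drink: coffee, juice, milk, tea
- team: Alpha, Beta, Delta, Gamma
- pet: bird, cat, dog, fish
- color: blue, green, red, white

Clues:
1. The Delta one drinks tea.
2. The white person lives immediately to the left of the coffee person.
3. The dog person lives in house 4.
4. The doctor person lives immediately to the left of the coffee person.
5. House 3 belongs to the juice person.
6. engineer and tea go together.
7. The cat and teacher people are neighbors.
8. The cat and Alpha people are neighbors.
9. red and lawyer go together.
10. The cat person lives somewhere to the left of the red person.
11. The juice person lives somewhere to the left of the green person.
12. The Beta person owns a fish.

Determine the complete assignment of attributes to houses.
Solution:

House | Profession | Drink | Team | Pet | Color
-----------------------------------------------
  1   | doctor | milk | Gamma | cat | white
  2   | teacher | coffee | Alpha | bird | blue
  3   | lawyer | juice | Beta | fish | red
  4   | engineer | tea | Delta | dog | green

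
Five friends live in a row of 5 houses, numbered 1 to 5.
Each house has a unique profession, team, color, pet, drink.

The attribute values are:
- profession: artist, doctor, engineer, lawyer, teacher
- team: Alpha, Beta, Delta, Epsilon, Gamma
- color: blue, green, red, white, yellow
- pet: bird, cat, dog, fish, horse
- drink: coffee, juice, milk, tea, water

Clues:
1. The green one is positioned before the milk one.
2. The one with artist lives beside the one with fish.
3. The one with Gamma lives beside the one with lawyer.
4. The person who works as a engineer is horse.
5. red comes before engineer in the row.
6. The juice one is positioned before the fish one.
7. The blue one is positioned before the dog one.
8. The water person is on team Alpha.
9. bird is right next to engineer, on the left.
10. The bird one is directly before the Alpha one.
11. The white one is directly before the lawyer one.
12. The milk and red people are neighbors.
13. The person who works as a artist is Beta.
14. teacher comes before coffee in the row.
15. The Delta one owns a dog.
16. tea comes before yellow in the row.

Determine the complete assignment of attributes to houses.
Solution:

House | Profession | Team | Color | Pet | Drink
-----------------------------------------------
  1   | artist | Beta | green | cat | juice
  2   | teacher | Gamma | white | fish | milk
  3   | lawyer | Epsilon | red | bird | tea
  4   | engineer | Alpha | blue | horse | water
  5   | doctor | Delta | yellow | dog | coffee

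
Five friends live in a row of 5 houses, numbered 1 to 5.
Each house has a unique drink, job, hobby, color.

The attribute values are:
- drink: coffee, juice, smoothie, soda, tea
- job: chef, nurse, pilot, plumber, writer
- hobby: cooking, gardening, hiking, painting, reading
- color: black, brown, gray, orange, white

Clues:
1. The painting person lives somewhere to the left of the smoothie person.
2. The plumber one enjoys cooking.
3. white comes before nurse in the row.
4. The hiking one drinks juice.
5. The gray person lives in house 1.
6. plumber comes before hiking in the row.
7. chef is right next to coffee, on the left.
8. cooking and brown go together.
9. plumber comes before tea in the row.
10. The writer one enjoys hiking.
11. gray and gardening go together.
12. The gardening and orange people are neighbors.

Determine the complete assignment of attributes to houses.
Solution:

House | Drink | Job | Hobby | Color
-----------------------------------
  1   | soda | chef | gardening | gray
  2   | coffee | pilot | painting | orange
  3   | smoothie | plumber | cooking | brown
  4   | juice | writer | hiking | white
  5   | tea | nurse | reading | black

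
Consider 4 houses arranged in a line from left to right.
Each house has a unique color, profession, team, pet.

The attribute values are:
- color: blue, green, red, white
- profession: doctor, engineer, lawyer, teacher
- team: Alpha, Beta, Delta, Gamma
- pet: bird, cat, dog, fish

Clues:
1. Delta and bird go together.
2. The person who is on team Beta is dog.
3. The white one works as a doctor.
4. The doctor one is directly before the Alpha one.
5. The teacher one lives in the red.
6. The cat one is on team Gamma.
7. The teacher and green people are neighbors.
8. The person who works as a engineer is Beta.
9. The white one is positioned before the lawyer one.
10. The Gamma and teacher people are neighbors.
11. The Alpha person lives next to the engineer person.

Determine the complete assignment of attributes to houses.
Solution:

House | Color | Profession | Team | Pet
---------------------------------------
  1   | white | doctor | Gamma | cat
  2   | red | teacher | Alpha | fish
  3   | green | engineer | Beta | dog
  4   | blue | lawyer | Delta | bird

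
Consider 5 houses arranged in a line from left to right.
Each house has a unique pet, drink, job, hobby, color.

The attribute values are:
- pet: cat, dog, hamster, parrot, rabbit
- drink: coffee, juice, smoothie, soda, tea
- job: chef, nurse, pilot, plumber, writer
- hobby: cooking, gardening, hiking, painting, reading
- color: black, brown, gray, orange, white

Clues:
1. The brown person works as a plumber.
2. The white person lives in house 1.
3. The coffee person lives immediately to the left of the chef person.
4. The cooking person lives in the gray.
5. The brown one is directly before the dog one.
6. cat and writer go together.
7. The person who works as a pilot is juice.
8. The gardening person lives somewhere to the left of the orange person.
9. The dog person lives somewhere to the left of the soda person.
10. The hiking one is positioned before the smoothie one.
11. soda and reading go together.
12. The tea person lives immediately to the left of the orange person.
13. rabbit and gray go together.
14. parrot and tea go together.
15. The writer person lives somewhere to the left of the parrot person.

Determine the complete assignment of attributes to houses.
Solution:

House | Pet | Drink | Job | Hobby | Color
-----------------------------------------
  1   | cat | coffee | writer | hiking | white
  2   | rabbit | smoothie | chef | cooking | gray
  3   | parrot | tea | plumber | gardening | brown
  4   | dog | juice | pilot | painting | orange
  5   | hamster | soda | nurse | reading | black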